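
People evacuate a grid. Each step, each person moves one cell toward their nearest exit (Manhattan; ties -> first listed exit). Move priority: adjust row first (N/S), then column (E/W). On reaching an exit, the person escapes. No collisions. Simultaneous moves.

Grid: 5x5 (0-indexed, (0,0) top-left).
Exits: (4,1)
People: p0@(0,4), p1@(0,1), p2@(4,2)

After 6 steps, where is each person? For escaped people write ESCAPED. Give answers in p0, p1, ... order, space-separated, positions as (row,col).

Step 1: p0:(0,4)->(1,4) | p1:(0,1)->(1,1) | p2:(4,2)->(4,1)->EXIT
Step 2: p0:(1,4)->(2,4) | p1:(1,1)->(2,1) | p2:escaped
Step 3: p0:(2,4)->(3,4) | p1:(2,1)->(3,1) | p2:escaped
Step 4: p0:(3,4)->(4,4) | p1:(3,1)->(4,1)->EXIT | p2:escaped
Step 5: p0:(4,4)->(4,3) | p1:escaped | p2:escaped
Step 6: p0:(4,3)->(4,2) | p1:escaped | p2:escaped

(4,2) ESCAPED ESCAPED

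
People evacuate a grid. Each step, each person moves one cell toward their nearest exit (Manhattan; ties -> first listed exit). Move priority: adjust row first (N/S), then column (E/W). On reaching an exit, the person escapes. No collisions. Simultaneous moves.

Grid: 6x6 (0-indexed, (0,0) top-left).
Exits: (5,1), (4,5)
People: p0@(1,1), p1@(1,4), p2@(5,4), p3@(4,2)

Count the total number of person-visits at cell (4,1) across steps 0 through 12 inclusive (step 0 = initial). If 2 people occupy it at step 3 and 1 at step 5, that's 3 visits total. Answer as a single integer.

Step 0: p0@(1,1) p1@(1,4) p2@(5,4) p3@(4,2) -> at (4,1): 0 [-], cum=0
Step 1: p0@(2,1) p1@(2,4) p2@(4,4) p3@(5,2) -> at (4,1): 0 [-], cum=0
Step 2: p0@(3,1) p1@(3,4) p2@ESC p3@ESC -> at (4,1): 0 [-], cum=0
Step 3: p0@(4,1) p1@(4,4) p2@ESC p3@ESC -> at (4,1): 1 [p0], cum=1
Step 4: p0@ESC p1@ESC p2@ESC p3@ESC -> at (4,1): 0 [-], cum=1
Total visits = 1

Answer: 1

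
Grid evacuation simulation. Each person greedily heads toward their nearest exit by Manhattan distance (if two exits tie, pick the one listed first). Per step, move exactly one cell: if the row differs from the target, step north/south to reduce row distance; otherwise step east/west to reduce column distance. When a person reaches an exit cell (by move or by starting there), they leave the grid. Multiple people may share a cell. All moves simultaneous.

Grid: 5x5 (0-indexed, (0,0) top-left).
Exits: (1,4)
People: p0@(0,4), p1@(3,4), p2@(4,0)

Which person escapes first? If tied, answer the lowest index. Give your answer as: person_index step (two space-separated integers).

Step 1: p0:(0,4)->(1,4)->EXIT | p1:(3,4)->(2,4) | p2:(4,0)->(3,0)
Step 2: p0:escaped | p1:(2,4)->(1,4)->EXIT | p2:(3,0)->(2,0)
Step 3: p0:escaped | p1:escaped | p2:(2,0)->(1,0)
Step 4: p0:escaped | p1:escaped | p2:(1,0)->(1,1)
Step 5: p0:escaped | p1:escaped | p2:(1,1)->(1,2)
Step 6: p0:escaped | p1:escaped | p2:(1,2)->(1,3)
Step 7: p0:escaped | p1:escaped | p2:(1,3)->(1,4)->EXIT
Exit steps: [1, 2, 7]
First to escape: p0 at step 1

Answer: 0 1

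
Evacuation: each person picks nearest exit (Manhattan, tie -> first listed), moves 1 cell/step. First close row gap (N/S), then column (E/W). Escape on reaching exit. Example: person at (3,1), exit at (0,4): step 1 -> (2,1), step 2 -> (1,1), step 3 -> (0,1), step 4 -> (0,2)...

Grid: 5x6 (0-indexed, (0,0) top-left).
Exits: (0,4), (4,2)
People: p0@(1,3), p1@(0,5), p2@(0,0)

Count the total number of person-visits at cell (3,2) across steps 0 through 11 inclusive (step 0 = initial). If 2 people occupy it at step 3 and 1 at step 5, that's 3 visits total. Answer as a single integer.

Step 0: p0@(1,3) p1@(0,5) p2@(0,0) -> at (3,2): 0 [-], cum=0
Step 1: p0@(0,3) p1@ESC p2@(0,1) -> at (3,2): 0 [-], cum=0
Step 2: p0@ESC p1@ESC p2@(0,2) -> at (3,2): 0 [-], cum=0
Step 3: p0@ESC p1@ESC p2@(0,3) -> at (3,2): 0 [-], cum=0
Step 4: p0@ESC p1@ESC p2@ESC -> at (3,2): 0 [-], cum=0
Total visits = 0

Answer: 0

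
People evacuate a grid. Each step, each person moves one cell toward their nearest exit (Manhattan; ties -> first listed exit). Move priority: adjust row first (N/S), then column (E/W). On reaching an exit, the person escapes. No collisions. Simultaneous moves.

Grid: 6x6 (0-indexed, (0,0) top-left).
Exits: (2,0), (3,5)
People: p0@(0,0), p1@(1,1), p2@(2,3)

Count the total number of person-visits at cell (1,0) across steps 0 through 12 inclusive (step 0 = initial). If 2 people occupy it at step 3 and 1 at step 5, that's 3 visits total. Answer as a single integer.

Step 0: p0@(0,0) p1@(1,1) p2@(2,3) -> at (1,0): 0 [-], cum=0
Step 1: p0@(1,0) p1@(2,1) p2@(2,2) -> at (1,0): 1 [p0], cum=1
Step 2: p0@ESC p1@ESC p2@(2,1) -> at (1,0): 0 [-], cum=1
Step 3: p0@ESC p1@ESC p2@ESC -> at (1,0): 0 [-], cum=1
Total visits = 1

Answer: 1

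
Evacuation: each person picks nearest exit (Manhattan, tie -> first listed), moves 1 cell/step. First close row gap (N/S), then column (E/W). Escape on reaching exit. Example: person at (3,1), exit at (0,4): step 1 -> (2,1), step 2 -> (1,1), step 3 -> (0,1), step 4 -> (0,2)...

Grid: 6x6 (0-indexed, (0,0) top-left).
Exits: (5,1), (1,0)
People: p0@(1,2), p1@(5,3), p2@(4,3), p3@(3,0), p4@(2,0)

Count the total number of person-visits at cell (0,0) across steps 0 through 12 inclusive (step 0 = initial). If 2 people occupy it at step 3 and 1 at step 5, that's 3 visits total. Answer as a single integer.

Step 0: p0@(1,2) p1@(5,3) p2@(4,3) p3@(3,0) p4@(2,0) -> at (0,0): 0 [-], cum=0
Step 1: p0@(1,1) p1@(5,2) p2@(5,3) p3@(2,0) p4@ESC -> at (0,0): 0 [-], cum=0
Step 2: p0@ESC p1@ESC p2@(5,2) p3@ESC p4@ESC -> at (0,0): 0 [-], cum=0
Step 3: p0@ESC p1@ESC p2@ESC p3@ESC p4@ESC -> at (0,0): 0 [-], cum=0
Total visits = 0

Answer: 0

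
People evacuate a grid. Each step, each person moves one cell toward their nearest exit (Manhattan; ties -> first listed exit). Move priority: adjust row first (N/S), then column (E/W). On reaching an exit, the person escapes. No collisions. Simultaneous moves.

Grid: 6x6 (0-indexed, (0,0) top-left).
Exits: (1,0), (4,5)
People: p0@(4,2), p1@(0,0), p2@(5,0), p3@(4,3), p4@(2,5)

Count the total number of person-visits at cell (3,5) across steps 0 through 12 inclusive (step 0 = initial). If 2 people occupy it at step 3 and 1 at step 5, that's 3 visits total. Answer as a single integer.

Answer: 1

Derivation:
Step 0: p0@(4,2) p1@(0,0) p2@(5,0) p3@(4,3) p4@(2,5) -> at (3,5): 0 [-], cum=0
Step 1: p0@(4,3) p1@ESC p2@(4,0) p3@(4,4) p4@(3,5) -> at (3,5): 1 [p4], cum=1
Step 2: p0@(4,4) p1@ESC p2@(3,0) p3@ESC p4@ESC -> at (3,5): 0 [-], cum=1
Step 3: p0@ESC p1@ESC p2@(2,0) p3@ESC p4@ESC -> at (3,5): 0 [-], cum=1
Step 4: p0@ESC p1@ESC p2@ESC p3@ESC p4@ESC -> at (3,5): 0 [-], cum=1
Total visits = 1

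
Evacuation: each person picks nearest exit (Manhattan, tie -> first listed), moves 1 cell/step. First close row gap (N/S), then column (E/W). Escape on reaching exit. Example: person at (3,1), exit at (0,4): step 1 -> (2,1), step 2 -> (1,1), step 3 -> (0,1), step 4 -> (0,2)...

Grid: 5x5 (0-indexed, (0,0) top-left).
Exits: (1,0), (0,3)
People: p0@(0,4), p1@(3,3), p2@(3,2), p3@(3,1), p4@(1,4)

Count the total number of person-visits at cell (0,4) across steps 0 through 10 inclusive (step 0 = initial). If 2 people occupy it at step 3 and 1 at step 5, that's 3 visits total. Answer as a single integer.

Step 0: p0@(0,4) p1@(3,3) p2@(3,2) p3@(3,1) p4@(1,4) -> at (0,4): 1 [p0], cum=1
Step 1: p0@ESC p1@(2,3) p2@(2,2) p3@(2,1) p4@(0,4) -> at (0,4): 1 [p4], cum=2
Step 2: p0@ESC p1@(1,3) p2@(1,2) p3@(1,1) p4@ESC -> at (0,4): 0 [-], cum=2
Step 3: p0@ESC p1@ESC p2@(1,1) p3@ESC p4@ESC -> at (0,4): 0 [-], cum=2
Step 4: p0@ESC p1@ESC p2@ESC p3@ESC p4@ESC -> at (0,4): 0 [-], cum=2
Total visits = 2

Answer: 2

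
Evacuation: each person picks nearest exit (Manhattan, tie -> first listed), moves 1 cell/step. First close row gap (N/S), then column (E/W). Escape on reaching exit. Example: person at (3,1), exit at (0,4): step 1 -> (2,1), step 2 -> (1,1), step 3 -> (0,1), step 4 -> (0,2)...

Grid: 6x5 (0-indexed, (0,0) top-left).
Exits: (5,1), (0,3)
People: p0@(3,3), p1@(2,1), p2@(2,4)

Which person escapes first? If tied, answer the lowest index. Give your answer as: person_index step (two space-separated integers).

Step 1: p0:(3,3)->(2,3) | p1:(2,1)->(3,1) | p2:(2,4)->(1,4)
Step 2: p0:(2,3)->(1,3) | p1:(3,1)->(4,1) | p2:(1,4)->(0,4)
Step 3: p0:(1,3)->(0,3)->EXIT | p1:(4,1)->(5,1)->EXIT | p2:(0,4)->(0,3)->EXIT
Exit steps: [3, 3, 3]
First to escape: p0 at step 3

Answer: 0 3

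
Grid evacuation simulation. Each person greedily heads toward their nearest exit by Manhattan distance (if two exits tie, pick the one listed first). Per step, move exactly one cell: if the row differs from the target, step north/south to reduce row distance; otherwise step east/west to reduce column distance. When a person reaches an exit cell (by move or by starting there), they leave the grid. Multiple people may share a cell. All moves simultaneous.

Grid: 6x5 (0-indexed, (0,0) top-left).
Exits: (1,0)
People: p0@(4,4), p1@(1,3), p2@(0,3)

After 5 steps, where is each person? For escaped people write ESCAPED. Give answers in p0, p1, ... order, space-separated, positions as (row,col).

Step 1: p0:(4,4)->(3,4) | p1:(1,3)->(1,2) | p2:(0,3)->(1,3)
Step 2: p0:(3,4)->(2,4) | p1:(1,2)->(1,1) | p2:(1,3)->(1,2)
Step 3: p0:(2,4)->(1,4) | p1:(1,1)->(1,0)->EXIT | p2:(1,2)->(1,1)
Step 4: p0:(1,4)->(1,3) | p1:escaped | p2:(1,1)->(1,0)->EXIT
Step 5: p0:(1,3)->(1,2) | p1:escaped | p2:escaped

(1,2) ESCAPED ESCAPED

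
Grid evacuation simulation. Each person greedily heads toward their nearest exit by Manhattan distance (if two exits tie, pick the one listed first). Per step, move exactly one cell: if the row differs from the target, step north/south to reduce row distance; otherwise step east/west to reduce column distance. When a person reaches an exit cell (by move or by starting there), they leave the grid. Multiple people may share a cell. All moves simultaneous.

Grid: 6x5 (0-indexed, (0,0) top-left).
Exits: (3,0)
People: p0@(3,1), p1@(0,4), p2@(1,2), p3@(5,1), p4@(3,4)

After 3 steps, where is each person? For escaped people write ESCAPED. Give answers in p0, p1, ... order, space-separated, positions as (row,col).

Step 1: p0:(3,1)->(3,0)->EXIT | p1:(0,4)->(1,4) | p2:(1,2)->(2,2) | p3:(5,1)->(4,1) | p4:(3,4)->(3,3)
Step 2: p0:escaped | p1:(1,4)->(2,4) | p2:(2,2)->(3,2) | p3:(4,1)->(3,1) | p4:(3,3)->(3,2)
Step 3: p0:escaped | p1:(2,4)->(3,4) | p2:(3,2)->(3,1) | p3:(3,1)->(3,0)->EXIT | p4:(3,2)->(3,1)

ESCAPED (3,4) (3,1) ESCAPED (3,1)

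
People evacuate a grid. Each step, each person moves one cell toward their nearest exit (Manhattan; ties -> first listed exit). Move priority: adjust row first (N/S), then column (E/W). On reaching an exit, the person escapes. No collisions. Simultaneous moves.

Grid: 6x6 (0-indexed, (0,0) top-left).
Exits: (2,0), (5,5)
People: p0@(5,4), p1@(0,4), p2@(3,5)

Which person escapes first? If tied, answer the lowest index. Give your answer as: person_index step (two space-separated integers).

Step 1: p0:(5,4)->(5,5)->EXIT | p1:(0,4)->(1,4) | p2:(3,5)->(4,5)
Step 2: p0:escaped | p1:(1,4)->(2,4) | p2:(4,5)->(5,5)->EXIT
Step 3: p0:escaped | p1:(2,4)->(2,3) | p2:escaped
Step 4: p0:escaped | p1:(2,3)->(2,2) | p2:escaped
Step 5: p0:escaped | p1:(2,2)->(2,1) | p2:escaped
Step 6: p0:escaped | p1:(2,1)->(2,0)->EXIT | p2:escaped
Exit steps: [1, 6, 2]
First to escape: p0 at step 1

Answer: 0 1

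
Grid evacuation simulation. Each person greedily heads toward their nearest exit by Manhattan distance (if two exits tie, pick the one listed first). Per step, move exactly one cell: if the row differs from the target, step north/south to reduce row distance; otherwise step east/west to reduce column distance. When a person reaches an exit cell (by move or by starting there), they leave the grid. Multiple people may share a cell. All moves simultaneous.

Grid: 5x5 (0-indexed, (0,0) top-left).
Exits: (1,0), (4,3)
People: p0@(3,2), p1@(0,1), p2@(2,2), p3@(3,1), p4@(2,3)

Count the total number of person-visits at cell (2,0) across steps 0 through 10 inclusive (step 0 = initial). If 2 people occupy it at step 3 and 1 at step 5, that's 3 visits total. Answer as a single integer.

Step 0: p0@(3,2) p1@(0,1) p2@(2,2) p3@(3,1) p4@(2,3) -> at (2,0): 0 [-], cum=0
Step 1: p0@(4,2) p1@(1,1) p2@(1,2) p3@(2,1) p4@(3,3) -> at (2,0): 0 [-], cum=0
Step 2: p0@ESC p1@ESC p2@(1,1) p3@(1,1) p4@ESC -> at (2,0): 0 [-], cum=0
Step 3: p0@ESC p1@ESC p2@ESC p3@ESC p4@ESC -> at (2,0): 0 [-], cum=0
Total visits = 0

Answer: 0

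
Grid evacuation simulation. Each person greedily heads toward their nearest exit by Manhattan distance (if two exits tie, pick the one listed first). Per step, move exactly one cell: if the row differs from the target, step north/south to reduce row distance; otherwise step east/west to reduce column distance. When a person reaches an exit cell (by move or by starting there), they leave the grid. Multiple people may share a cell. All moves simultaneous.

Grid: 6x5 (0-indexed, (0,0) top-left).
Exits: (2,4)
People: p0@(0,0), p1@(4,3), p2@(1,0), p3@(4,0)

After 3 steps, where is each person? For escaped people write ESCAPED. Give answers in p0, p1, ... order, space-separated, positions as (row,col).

Step 1: p0:(0,0)->(1,0) | p1:(4,3)->(3,3) | p2:(1,0)->(2,0) | p3:(4,0)->(3,0)
Step 2: p0:(1,0)->(2,0) | p1:(3,3)->(2,3) | p2:(2,0)->(2,1) | p3:(3,0)->(2,0)
Step 3: p0:(2,0)->(2,1) | p1:(2,3)->(2,4)->EXIT | p2:(2,1)->(2,2) | p3:(2,0)->(2,1)

(2,1) ESCAPED (2,2) (2,1)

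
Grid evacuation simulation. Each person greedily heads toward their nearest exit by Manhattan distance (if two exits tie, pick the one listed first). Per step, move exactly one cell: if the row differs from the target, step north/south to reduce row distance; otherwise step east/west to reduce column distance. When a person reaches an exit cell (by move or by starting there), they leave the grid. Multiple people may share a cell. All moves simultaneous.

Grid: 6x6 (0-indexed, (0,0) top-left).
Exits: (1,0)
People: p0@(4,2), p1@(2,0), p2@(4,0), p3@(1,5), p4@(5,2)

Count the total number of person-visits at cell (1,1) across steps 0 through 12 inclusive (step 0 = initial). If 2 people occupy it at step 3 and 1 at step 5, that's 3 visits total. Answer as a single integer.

Answer: 3

Derivation:
Step 0: p0@(4,2) p1@(2,0) p2@(4,0) p3@(1,5) p4@(5,2) -> at (1,1): 0 [-], cum=0
Step 1: p0@(3,2) p1@ESC p2@(3,0) p3@(1,4) p4@(4,2) -> at (1,1): 0 [-], cum=0
Step 2: p0@(2,2) p1@ESC p2@(2,0) p3@(1,3) p4@(3,2) -> at (1,1): 0 [-], cum=0
Step 3: p0@(1,2) p1@ESC p2@ESC p3@(1,2) p4@(2,2) -> at (1,1): 0 [-], cum=0
Step 4: p0@(1,1) p1@ESC p2@ESC p3@(1,1) p4@(1,2) -> at (1,1): 2 [p0,p3], cum=2
Step 5: p0@ESC p1@ESC p2@ESC p3@ESC p4@(1,1) -> at (1,1): 1 [p4], cum=3
Step 6: p0@ESC p1@ESC p2@ESC p3@ESC p4@ESC -> at (1,1): 0 [-], cum=3
Total visits = 3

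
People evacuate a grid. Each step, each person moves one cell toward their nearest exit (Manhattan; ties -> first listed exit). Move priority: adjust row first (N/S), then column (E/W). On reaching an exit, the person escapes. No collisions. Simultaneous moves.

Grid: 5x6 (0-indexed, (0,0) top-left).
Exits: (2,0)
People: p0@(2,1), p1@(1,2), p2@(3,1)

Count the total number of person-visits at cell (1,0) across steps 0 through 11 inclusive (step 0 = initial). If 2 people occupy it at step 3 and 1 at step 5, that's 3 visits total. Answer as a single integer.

Answer: 0

Derivation:
Step 0: p0@(2,1) p1@(1,2) p2@(3,1) -> at (1,0): 0 [-], cum=0
Step 1: p0@ESC p1@(2,2) p2@(2,1) -> at (1,0): 0 [-], cum=0
Step 2: p0@ESC p1@(2,1) p2@ESC -> at (1,0): 0 [-], cum=0
Step 3: p0@ESC p1@ESC p2@ESC -> at (1,0): 0 [-], cum=0
Total visits = 0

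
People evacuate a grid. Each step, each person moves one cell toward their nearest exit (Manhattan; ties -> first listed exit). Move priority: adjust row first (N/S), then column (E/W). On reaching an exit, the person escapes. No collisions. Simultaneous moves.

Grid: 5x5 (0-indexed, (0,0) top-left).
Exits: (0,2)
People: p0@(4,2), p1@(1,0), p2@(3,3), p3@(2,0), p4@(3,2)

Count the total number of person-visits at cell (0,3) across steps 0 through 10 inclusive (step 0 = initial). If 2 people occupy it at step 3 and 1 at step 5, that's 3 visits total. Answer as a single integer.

Answer: 1

Derivation:
Step 0: p0@(4,2) p1@(1,0) p2@(3,3) p3@(2,0) p4@(3,2) -> at (0,3): 0 [-], cum=0
Step 1: p0@(3,2) p1@(0,0) p2@(2,3) p3@(1,0) p4@(2,2) -> at (0,3): 0 [-], cum=0
Step 2: p0@(2,2) p1@(0,1) p2@(1,3) p3@(0,0) p4@(1,2) -> at (0,3): 0 [-], cum=0
Step 3: p0@(1,2) p1@ESC p2@(0,3) p3@(0,1) p4@ESC -> at (0,3): 1 [p2], cum=1
Step 4: p0@ESC p1@ESC p2@ESC p3@ESC p4@ESC -> at (0,3): 0 [-], cum=1
Total visits = 1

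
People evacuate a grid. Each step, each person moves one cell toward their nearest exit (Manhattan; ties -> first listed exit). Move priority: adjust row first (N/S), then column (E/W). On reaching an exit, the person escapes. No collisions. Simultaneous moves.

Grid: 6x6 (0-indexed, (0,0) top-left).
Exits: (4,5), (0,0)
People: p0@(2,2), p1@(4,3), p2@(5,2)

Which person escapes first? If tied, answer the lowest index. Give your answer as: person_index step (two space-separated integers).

Step 1: p0:(2,2)->(1,2) | p1:(4,3)->(4,4) | p2:(5,2)->(4,2)
Step 2: p0:(1,2)->(0,2) | p1:(4,4)->(4,5)->EXIT | p2:(4,2)->(4,3)
Step 3: p0:(0,2)->(0,1) | p1:escaped | p2:(4,3)->(4,4)
Step 4: p0:(0,1)->(0,0)->EXIT | p1:escaped | p2:(4,4)->(4,5)->EXIT
Exit steps: [4, 2, 4]
First to escape: p1 at step 2

Answer: 1 2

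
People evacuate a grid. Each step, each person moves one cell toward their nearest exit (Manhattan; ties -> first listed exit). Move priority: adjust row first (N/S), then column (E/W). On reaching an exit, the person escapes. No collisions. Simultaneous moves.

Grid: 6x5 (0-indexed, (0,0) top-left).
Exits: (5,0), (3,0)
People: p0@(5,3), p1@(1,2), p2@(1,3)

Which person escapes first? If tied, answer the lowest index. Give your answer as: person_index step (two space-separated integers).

Answer: 0 3

Derivation:
Step 1: p0:(5,3)->(5,2) | p1:(1,2)->(2,2) | p2:(1,3)->(2,3)
Step 2: p0:(5,2)->(5,1) | p1:(2,2)->(3,2) | p2:(2,3)->(3,3)
Step 3: p0:(5,1)->(5,0)->EXIT | p1:(3,2)->(3,1) | p2:(3,3)->(3,2)
Step 4: p0:escaped | p1:(3,1)->(3,0)->EXIT | p2:(3,2)->(3,1)
Step 5: p0:escaped | p1:escaped | p2:(3,1)->(3,0)->EXIT
Exit steps: [3, 4, 5]
First to escape: p0 at step 3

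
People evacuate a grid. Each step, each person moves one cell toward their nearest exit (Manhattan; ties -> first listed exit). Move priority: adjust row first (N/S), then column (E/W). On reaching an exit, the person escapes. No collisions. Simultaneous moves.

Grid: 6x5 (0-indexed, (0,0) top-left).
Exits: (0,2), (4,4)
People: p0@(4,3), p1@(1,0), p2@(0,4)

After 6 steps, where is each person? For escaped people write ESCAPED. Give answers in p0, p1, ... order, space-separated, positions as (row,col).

Step 1: p0:(4,3)->(4,4)->EXIT | p1:(1,0)->(0,0) | p2:(0,4)->(0,3)
Step 2: p0:escaped | p1:(0,0)->(0,1) | p2:(0,3)->(0,2)->EXIT
Step 3: p0:escaped | p1:(0,1)->(0,2)->EXIT | p2:escaped

ESCAPED ESCAPED ESCAPED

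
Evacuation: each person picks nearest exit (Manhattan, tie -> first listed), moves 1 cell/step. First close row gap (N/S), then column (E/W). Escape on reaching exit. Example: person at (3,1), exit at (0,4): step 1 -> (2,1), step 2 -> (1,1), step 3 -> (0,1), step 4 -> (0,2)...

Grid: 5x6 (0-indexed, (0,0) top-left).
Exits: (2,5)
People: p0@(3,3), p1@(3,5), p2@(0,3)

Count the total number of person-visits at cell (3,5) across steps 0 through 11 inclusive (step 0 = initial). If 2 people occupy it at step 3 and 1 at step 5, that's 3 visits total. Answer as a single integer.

Step 0: p0@(3,3) p1@(3,5) p2@(0,3) -> at (3,5): 1 [p1], cum=1
Step 1: p0@(2,3) p1@ESC p2@(1,3) -> at (3,5): 0 [-], cum=1
Step 2: p0@(2,4) p1@ESC p2@(2,3) -> at (3,5): 0 [-], cum=1
Step 3: p0@ESC p1@ESC p2@(2,4) -> at (3,5): 0 [-], cum=1
Step 4: p0@ESC p1@ESC p2@ESC -> at (3,5): 0 [-], cum=1
Total visits = 1

Answer: 1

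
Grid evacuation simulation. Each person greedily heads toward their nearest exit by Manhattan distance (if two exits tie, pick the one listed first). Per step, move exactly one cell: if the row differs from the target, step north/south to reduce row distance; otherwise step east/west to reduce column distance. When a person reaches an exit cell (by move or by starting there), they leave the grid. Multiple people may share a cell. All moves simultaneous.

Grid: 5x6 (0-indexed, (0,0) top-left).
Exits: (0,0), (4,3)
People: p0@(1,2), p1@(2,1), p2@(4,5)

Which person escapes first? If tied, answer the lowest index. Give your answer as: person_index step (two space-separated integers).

Step 1: p0:(1,2)->(0,2) | p1:(2,1)->(1,1) | p2:(4,5)->(4,4)
Step 2: p0:(0,2)->(0,1) | p1:(1,1)->(0,1) | p2:(4,4)->(4,3)->EXIT
Step 3: p0:(0,1)->(0,0)->EXIT | p1:(0,1)->(0,0)->EXIT | p2:escaped
Exit steps: [3, 3, 2]
First to escape: p2 at step 2

Answer: 2 2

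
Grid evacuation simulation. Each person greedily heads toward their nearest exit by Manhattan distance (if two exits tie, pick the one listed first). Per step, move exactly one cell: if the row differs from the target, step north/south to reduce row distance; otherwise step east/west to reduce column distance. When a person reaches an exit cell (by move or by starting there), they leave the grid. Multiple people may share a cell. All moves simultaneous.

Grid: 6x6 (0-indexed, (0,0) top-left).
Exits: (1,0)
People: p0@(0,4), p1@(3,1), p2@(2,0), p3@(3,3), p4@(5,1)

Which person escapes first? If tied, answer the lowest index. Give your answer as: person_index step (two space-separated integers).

Step 1: p0:(0,4)->(1,4) | p1:(3,1)->(2,1) | p2:(2,0)->(1,0)->EXIT | p3:(3,3)->(2,3) | p4:(5,1)->(4,1)
Step 2: p0:(1,4)->(1,3) | p1:(2,1)->(1,1) | p2:escaped | p3:(2,3)->(1,3) | p4:(4,1)->(3,1)
Step 3: p0:(1,3)->(1,2) | p1:(1,1)->(1,0)->EXIT | p2:escaped | p3:(1,3)->(1,2) | p4:(3,1)->(2,1)
Step 4: p0:(1,2)->(1,1) | p1:escaped | p2:escaped | p3:(1,2)->(1,1) | p4:(2,1)->(1,1)
Step 5: p0:(1,1)->(1,0)->EXIT | p1:escaped | p2:escaped | p3:(1,1)->(1,0)->EXIT | p4:(1,1)->(1,0)->EXIT
Exit steps: [5, 3, 1, 5, 5]
First to escape: p2 at step 1

Answer: 2 1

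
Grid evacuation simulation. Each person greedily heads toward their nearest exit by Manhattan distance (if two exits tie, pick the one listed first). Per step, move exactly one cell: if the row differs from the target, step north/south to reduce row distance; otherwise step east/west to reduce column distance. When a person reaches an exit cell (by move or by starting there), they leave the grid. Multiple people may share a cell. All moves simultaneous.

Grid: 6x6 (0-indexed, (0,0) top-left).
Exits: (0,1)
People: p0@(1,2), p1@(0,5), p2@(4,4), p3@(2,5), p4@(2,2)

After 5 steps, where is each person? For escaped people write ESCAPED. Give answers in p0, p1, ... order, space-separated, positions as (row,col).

Step 1: p0:(1,2)->(0,2) | p1:(0,5)->(0,4) | p2:(4,4)->(3,4) | p3:(2,5)->(1,5) | p4:(2,2)->(1,2)
Step 2: p0:(0,2)->(0,1)->EXIT | p1:(0,4)->(0,3) | p2:(3,4)->(2,4) | p3:(1,5)->(0,5) | p4:(1,2)->(0,2)
Step 3: p0:escaped | p1:(0,3)->(0,2) | p2:(2,4)->(1,4) | p3:(0,5)->(0,4) | p4:(0,2)->(0,1)->EXIT
Step 4: p0:escaped | p1:(0,2)->(0,1)->EXIT | p2:(1,4)->(0,4) | p3:(0,4)->(0,3) | p4:escaped
Step 5: p0:escaped | p1:escaped | p2:(0,4)->(0,3) | p3:(0,3)->(0,2) | p4:escaped

ESCAPED ESCAPED (0,3) (0,2) ESCAPED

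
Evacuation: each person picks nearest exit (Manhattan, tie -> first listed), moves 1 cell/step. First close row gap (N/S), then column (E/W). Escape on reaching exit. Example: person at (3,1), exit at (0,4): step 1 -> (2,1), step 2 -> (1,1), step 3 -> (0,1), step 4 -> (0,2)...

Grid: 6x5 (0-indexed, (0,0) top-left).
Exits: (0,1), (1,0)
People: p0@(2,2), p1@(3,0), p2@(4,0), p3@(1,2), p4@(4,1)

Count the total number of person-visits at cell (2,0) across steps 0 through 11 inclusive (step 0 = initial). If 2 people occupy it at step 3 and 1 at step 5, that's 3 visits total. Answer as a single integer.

Answer: 2

Derivation:
Step 0: p0@(2,2) p1@(3,0) p2@(4,0) p3@(1,2) p4@(4,1) -> at (2,0): 0 [-], cum=0
Step 1: p0@(1,2) p1@(2,0) p2@(3,0) p3@(0,2) p4@(3,1) -> at (2,0): 1 [p1], cum=1
Step 2: p0@(0,2) p1@ESC p2@(2,0) p3@ESC p4@(2,1) -> at (2,0): 1 [p2], cum=2
Step 3: p0@ESC p1@ESC p2@ESC p3@ESC p4@(1,1) -> at (2,0): 0 [-], cum=2
Step 4: p0@ESC p1@ESC p2@ESC p3@ESC p4@ESC -> at (2,0): 0 [-], cum=2
Total visits = 2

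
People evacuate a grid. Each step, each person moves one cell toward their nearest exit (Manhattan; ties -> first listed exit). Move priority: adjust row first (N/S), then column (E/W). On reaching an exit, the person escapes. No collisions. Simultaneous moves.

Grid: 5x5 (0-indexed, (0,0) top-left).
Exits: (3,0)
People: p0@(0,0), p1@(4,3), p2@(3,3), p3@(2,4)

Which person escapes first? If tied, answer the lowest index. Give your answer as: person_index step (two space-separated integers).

Answer: 0 3

Derivation:
Step 1: p0:(0,0)->(1,0) | p1:(4,3)->(3,3) | p2:(3,3)->(3,2) | p3:(2,4)->(3,4)
Step 2: p0:(1,0)->(2,0) | p1:(3,3)->(3,2) | p2:(3,2)->(3,1) | p3:(3,4)->(3,3)
Step 3: p0:(2,0)->(3,0)->EXIT | p1:(3,2)->(3,1) | p2:(3,1)->(3,0)->EXIT | p3:(3,3)->(3,2)
Step 4: p0:escaped | p1:(3,1)->(3,0)->EXIT | p2:escaped | p3:(3,2)->(3,1)
Step 5: p0:escaped | p1:escaped | p2:escaped | p3:(3,1)->(3,0)->EXIT
Exit steps: [3, 4, 3, 5]
First to escape: p0 at step 3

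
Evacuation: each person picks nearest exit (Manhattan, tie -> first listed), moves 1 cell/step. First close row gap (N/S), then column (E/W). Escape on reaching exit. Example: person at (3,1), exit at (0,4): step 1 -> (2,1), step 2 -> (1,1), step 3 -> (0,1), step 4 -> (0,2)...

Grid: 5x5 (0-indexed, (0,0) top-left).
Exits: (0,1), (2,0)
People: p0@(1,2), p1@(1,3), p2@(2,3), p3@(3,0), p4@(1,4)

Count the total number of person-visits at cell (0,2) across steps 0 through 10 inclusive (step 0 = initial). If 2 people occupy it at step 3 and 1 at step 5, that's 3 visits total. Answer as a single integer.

Step 0: p0@(1,2) p1@(1,3) p2@(2,3) p3@(3,0) p4@(1,4) -> at (0,2): 0 [-], cum=0
Step 1: p0@(0,2) p1@(0,3) p2@(2,2) p3@ESC p4@(0,4) -> at (0,2): 1 [p0], cum=1
Step 2: p0@ESC p1@(0,2) p2@(2,1) p3@ESC p4@(0,3) -> at (0,2): 1 [p1], cum=2
Step 3: p0@ESC p1@ESC p2@ESC p3@ESC p4@(0,2) -> at (0,2): 1 [p4], cum=3
Step 4: p0@ESC p1@ESC p2@ESC p3@ESC p4@ESC -> at (0,2): 0 [-], cum=3
Total visits = 3

Answer: 3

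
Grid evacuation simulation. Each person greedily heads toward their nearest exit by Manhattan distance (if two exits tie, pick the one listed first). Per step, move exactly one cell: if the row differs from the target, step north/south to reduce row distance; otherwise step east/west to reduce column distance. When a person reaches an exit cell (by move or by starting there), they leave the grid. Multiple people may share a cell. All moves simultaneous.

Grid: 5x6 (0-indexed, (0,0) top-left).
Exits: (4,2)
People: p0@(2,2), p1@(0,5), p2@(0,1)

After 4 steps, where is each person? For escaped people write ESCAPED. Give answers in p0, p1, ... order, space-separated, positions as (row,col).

Step 1: p0:(2,2)->(3,2) | p1:(0,5)->(1,5) | p2:(0,1)->(1,1)
Step 2: p0:(3,2)->(4,2)->EXIT | p1:(1,5)->(2,5) | p2:(1,1)->(2,1)
Step 3: p0:escaped | p1:(2,5)->(3,5) | p2:(2,1)->(3,1)
Step 4: p0:escaped | p1:(3,5)->(4,5) | p2:(3,1)->(4,1)

ESCAPED (4,5) (4,1)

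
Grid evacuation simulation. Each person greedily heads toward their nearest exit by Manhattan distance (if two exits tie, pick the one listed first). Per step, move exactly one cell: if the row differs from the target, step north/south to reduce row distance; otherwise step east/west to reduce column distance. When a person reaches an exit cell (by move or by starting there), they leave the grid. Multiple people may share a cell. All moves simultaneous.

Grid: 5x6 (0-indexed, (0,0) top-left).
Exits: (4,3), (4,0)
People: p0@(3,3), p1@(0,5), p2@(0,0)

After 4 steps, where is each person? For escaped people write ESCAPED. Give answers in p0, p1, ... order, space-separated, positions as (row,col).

Step 1: p0:(3,3)->(4,3)->EXIT | p1:(0,5)->(1,5) | p2:(0,0)->(1,0)
Step 2: p0:escaped | p1:(1,5)->(2,5) | p2:(1,0)->(2,0)
Step 3: p0:escaped | p1:(2,5)->(3,5) | p2:(2,0)->(3,0)
Step 4: p0:escaped | p1:(3,5)->(4,5) | p2:(3,0)->(4,0)->EXIT

ESCAPED (4,5) ESCAPED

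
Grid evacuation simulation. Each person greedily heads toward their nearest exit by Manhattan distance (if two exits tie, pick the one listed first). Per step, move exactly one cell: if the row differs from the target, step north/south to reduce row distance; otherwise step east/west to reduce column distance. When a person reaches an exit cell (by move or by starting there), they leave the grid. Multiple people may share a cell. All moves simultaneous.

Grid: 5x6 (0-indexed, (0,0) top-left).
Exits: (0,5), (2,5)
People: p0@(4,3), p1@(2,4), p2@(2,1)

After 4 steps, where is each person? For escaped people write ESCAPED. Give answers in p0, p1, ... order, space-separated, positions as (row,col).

Step 1: p0:(4,3)->(3,3) | p1:(2,4)->(2,5)->EXIT | p2:(2,1)->(2,2)
Step 2: p0:(3,3)->(2,3) | p1:escaped | p2:(2,2)->(2,3)
Step 3: p0:(2,3)->(2,4) | p1:escaped | p2:(2,3)->(2,4)
Step 4: p0:(2,4)->(2,5)->EXIT | p1:escaped | p2:(2,4)->(2,5)->EXIT

ESCAPED ESCAPED ESCAPED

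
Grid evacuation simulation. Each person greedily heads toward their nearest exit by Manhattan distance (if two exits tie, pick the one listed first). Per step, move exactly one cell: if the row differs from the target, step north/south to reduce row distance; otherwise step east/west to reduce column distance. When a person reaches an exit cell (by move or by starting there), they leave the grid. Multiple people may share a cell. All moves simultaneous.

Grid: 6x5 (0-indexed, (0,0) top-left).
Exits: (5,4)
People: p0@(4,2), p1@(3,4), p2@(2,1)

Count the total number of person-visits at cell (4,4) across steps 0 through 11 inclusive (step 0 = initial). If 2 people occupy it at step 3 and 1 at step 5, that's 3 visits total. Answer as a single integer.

Answer: 1

Derivation:
Step 0: p0@(4,2) p1@(3,4) p2@(2,1) -> at (4,4): 0 [-], cum=0
Step 1: p0@(5,2) p1@(4,4) p2@(3,1) -> at (4,4): 1 [p1], cum=1
Step 2: p0@(5,3) p1@ESC p2@(4,1) -> at (4,4): 0 [-], cum=1
Step 3: p0@ESC p1@ESC p2@(5,1) -> at (4,4): 0 [-], cum=1
Step 4: p0@ESC p1@ESC p2@(5,2) -> at (4,4): 0 [-], cum=1
Step 5: p0@ESC p1@ESC p2@(5,3) -> at (4,4): 0 [-], cum=1
Step 6: p0@ESC p1@ESC p2@ESC -> at (4,4): 0 [-], cum=1
Total visits = 1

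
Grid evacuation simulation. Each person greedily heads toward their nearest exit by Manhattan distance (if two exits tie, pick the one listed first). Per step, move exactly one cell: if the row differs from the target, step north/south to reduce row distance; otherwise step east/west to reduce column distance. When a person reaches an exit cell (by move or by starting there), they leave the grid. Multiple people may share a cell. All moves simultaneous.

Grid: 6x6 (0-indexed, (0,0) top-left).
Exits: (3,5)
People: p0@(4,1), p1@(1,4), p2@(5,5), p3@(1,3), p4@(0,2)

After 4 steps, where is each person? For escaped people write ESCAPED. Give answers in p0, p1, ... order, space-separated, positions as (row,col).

Step 1: p0:(4,1)->(3,1) | p1:(1,4)->(2,4) | p2:(5,5)->(4,5) | p3:(1,3)->(2,3) | p4:(0,2)->(1,2)
Step 2: p0:(3,1)->(3,2) | p1:(2,4)->(3,4) | p2:(4,5)->(3,5)->EXIT | p3:(2,3)->(3,3) | p4:(1,2)->(2,2)
Step 3: p0:(3,2)->(3,3) | p1:(3,4)->(3,5)->EXIT | p2:escaped | p3:(3,3)->(3,4) | p4:(2,2)->(3,2)
Step 4: p0:(3,3)->(3,4) | p1:escaped | p2:escaped | p3:(3,4)->(3,5)->EXIT | p4:(3,2)->(3,3)

(3,4) ESCAPED ESCAPED ESCAPED (3,3)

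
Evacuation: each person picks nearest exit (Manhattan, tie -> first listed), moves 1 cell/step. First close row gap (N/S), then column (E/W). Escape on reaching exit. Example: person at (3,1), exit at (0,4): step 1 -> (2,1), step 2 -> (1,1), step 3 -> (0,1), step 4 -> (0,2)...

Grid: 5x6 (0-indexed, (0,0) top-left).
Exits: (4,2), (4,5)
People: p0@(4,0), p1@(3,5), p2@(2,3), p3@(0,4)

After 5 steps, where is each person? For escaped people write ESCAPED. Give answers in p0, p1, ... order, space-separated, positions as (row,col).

Step 1: p0:(4,0)->(4,1) | p1:(3,5)->(4,5)->EXIT | p2:(2,3)->(3,3) | p3:(0,4)->(1,4)
Step 2: p0:(4,1)->(4,2)->EXIT | p1:escaped | p2:(3,3)->(4,3) | p3:(1,4)->(2,4)
Step 3: p0:escaped | p1:escaped | p2:(4,3)->(4,2)->EXIT | p3:(2,4)->(3,4)
Step 4: p0:escaped | p1:escaped | p2:escaped | p3:(3,4)->(4,4)
Step 5: p0:escaped | p1:escaped | p2:escaped | p3:(4,4)->(4,5)->EXIT

ESCAPED ESCAPED ESCAPED ESCAPED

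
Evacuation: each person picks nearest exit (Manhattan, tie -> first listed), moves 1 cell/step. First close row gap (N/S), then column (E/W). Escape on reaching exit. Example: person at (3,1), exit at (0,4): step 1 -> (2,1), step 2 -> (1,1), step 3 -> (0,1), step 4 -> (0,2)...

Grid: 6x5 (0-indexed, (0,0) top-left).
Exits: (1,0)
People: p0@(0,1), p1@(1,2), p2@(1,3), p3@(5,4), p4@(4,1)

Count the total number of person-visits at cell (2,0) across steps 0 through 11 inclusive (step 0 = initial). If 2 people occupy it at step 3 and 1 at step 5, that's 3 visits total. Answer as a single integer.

Answer: 0

Derivation:
Step 0: p0@(0,1) p1@(1,2) p2@(1,3) p3@(5,4) p4@(4,1) -> at (2,0): 0 [-], cum=0
Step 1: p0@(1,1) p1@(1,1) p2@(1,2) p3@(4,4) p4@(3,1) -> at (2,0): 0 [-], cum=0
Step 2: p0@ESC p1@ESC p2@(1,1) p3@(3,4) p4@(2,1) -> at (2,0): 0 [-], cum=0
Step 3: p0@ESC p1@ESC p2@ESC p3@(2,4) p4@(1,1) -> at (2,0): 0 [-], cum=0
Step 4: p0@ESC p1@ESC p2@ESC p3@(1,4) p4@ESC -> at (2,0): 0 [-], cum=0
Step 5: p0@ESC p1@ESC p2@ESC p3@(1,3) p4@ESC -> at (2,0): 0 [-], cum=0
Step 6: p0@ESC p1@ESC p2@ESC p3@(1,2) p4@ESC -> at (2,0): 0 [-], cum=0
Step 7: p0@ESC p1@ESC p2@ESC p3@(1,1) p4@ESC -> at (2,0): 0 [-], cum=0
Step 8: p0@ESC p1@ESC p2@ESC p3@ESC p4@ESC -> at (2,0): 0 [-], cum=0
Total visits = 0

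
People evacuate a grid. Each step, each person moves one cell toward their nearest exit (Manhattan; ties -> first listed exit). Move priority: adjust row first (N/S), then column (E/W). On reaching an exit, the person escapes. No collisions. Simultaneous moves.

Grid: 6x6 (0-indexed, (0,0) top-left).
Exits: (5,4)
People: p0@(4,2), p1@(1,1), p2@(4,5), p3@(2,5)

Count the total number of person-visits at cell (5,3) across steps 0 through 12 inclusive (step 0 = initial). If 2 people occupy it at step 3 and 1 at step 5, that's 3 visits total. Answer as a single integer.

Answer: 2

Derivation:
Step 0: p0@(4,2) p1@(1,1) p2@(4,5) p3@(2,5) -> at (5,3): 0 [-], cum=0
Step 1: p0@(5,2) p1@(2,1) p2@(5,5) p3@(3,5) -> at (5,3): 0 [-], cum=0
Step 2: p0@(5,3) p1@(3,1) p2@ESC p3@(4,5) -> at (5,3): 1 [p0], cum=1
Step 3: p0@ESC p1@(4,1) p2@ESC p3@(5,5) -> at (5,3): 0 [-], cum=1
Step 4: p0@ESC p1@(5,1) p2@ESC p3@ESC -> at (5,3): 0 [-], cum=1
Step 5: p0@ESC p1@(5,2) p2@ESC p3@ESC -> at (5,3): 0 [-], cum=1
Step 6: p0@ESC p1@(5,3) p2@ESC p3@ESC -> at (5,3): 1 [p1], cum=2
Step 7: p0@ESC p1@ESC p2@ESC p3@ESC -> at (5,3): 0 [-], cum=2
Total visits = 2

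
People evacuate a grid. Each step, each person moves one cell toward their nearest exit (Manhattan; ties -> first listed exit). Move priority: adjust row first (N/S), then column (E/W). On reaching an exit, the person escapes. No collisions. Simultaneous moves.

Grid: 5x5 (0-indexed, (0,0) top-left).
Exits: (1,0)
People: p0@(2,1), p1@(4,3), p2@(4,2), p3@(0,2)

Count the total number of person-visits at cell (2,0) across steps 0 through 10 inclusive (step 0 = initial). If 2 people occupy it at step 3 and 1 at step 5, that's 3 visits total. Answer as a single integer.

Step 0: p0@(2,1) p1@(4,3) p2@(4,2) p3@(0,2) -> at (2,0): 0 [-], cum=0
Step 1: p0@(1,1) p1@(3,3) p2@(3,2) p3@(1,2) -> at (2,0): 0 [-], cum=0
Step 2: p0@ESC p1@(2,3) p2@(2,2) p3@(1,1) -> at (2,0): 0 [-], cum=0
Step 3: p0@ESC p1@(1,3) p2@(1,2) p3@ESC -> at (2,0): 0 [-], cum=0
Step 4: p0@ESC p1@(1,2) p2@(1,1) p3@ESC -> at (2,0): 0 [-], cum=0
Step 5: p0@ESC p1@(1,1) p2@ESC p3@ESC -> at (2,0): 0 [-], cum=0
Step 6: p0@ESC p1@ESC p2@ESC p3@ESC -> at (2,0): 0 [-], cum=0
Total visits = 0

Answer: 0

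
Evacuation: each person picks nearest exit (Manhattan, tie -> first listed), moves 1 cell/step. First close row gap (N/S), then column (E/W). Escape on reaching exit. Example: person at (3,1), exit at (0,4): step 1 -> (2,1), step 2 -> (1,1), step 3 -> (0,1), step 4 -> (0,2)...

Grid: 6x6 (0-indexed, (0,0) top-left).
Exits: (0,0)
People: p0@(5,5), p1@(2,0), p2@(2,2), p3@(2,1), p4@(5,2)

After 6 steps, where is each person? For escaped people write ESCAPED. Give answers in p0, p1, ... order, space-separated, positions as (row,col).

Step 1: p0:(5,5)->(4,5) | p1:(2,0)->(1,0) | p2:(2,2)->(1,2) | p3:(2,1)->(1,1) | p4:(5,2)->(4,2)
Step 2: p0:(4,5)->(3,5) | p1:(1,0)->(0,0)->EXIT | p2:(1,2)->(0,2) | p3:(1,1)->(0,1) | p4:(4,2)->(3,2)
Step 3: p0:(3,5)->(2,5) | p1:escaped | p2:(0,2)->(0,1) | p3:(0,1)->(0,0)->EXIT | p4:(3,2)->(2,2)
Step 4: p0:(2,5)->(1,5) | p1:escaped | p2:(0,1)->(0,0)->EXIT | p3:escaped | p4:(2,2)->(1,2)
Step 5: p0:(1,5)->(0,5) | p1:escaped | p2:escaped | p3:escaped | p4:(1,2)->(0,2)
Step 6: p0:(0,5)->(0,4) | p1:escaped | p2:escaped | p3:escaped | p4:(0,2)->(0,1)

(0,4) ESCAPED ESCAPED ESCAPED (0,1)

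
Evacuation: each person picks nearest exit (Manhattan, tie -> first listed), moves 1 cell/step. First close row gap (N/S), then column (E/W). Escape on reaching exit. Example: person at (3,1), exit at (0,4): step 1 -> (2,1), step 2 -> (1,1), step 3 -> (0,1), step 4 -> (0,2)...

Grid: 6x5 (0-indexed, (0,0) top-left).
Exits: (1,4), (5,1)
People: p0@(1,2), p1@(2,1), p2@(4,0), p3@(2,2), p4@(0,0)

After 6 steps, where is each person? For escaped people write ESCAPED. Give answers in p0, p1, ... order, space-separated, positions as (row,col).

Step 1: p0:(1,2)->(1,3) | p1:(2,1)->(3,1) | p2:(4,0)->(5,0) | p3:(2,2)->(1,2) | p4:(0,0)->(1,0)
Step 2: p0:(1,3)->(1,4)->EXIT | p1:(3,1)->(4,1) | p2:(5,0)->(5,1)->EXIT | p3:(1,2)->(1,3) | p4:(1,0)->(1,1)
Step 3: p0:escaped | p1:(4,1)->(5,1)->EXIT | p2:escaped | p3:(1,3)->(1,4)->EXIT | p4:(1,1)->(1,2)
Step 4: p0:escaped | p1:escaped | p2:escaped | p3:escaped | p4:(1,2)->(1,3)
Step 5: p0:escaped | p1:escaped | p2:escaped | p3:escaped | p4:(1,3)->(1,4)->EXIT

ESCAPED ESCAPED ESCAPED ESCAPED ESCAPED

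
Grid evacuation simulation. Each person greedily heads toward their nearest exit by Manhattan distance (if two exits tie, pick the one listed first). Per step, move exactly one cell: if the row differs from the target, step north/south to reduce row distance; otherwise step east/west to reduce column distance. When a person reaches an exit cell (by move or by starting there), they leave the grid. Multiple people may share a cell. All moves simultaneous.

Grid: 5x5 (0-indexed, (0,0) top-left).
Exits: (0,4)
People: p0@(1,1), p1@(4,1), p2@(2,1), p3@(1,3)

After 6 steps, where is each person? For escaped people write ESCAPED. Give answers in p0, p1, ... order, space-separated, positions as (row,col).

Step 1: p0:(1,1)->(0,1) | p1:(4,1)->(3,1) | p2:(2,1)->(1,1) | p3:(1,3)->(0,3)
Step 2: p0:(0,1)->(0,2) | p1:(3,1)->(2,1) | p2:(1,1)->(0,1) | p3:(0,3)->(0,4)->EXIT
Step 3: p0:(0,2)->(0,3) | p1:(2,1)->(1,1) | p2:(0,1)->(0,2) | p3:escaped
Step 4: p0:(0,3)->(0,4)->EXIT | p1:(1,1)->(0,1) | p2:(0,2)->(0,3) | p3:escaped
Step 5: p0:escaped | p1:(0,1)->(0,2) | p2:(0,3)->(0,4)->EXIT | p3:escaped
Step 6: p0:escaped | p1:(0,2)->(0,3) | p2:escaped | p3:escaped

ESCAPED (0,3) ESCAPED ESCAPED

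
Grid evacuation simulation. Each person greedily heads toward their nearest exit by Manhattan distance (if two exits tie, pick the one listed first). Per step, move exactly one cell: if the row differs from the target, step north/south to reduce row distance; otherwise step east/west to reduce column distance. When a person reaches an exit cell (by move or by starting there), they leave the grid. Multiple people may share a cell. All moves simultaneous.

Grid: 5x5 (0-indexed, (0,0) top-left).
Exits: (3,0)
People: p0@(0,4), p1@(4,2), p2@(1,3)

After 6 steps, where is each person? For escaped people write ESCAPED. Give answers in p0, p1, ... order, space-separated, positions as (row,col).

Step 1: p0:(0,4)->(1,4) | p1:(4,2)->(3,2) | p2:(1,3)->(2,3)
Step 2: p0:(1,4)->(2,4) | p1:(3,2)->(3,1) | p2:(2,3)->(3,3)
Step 3: p0:(2,4)->(3,4) | p1:(3,1)->(3,0)->EXIT | p2:(3,3)->(3,2)
Step 4: p0:(3,4)->(3,3) | p1:escaped | p2:(3,2)->(3,1)
Step 5: p0:(3,3)->(3,2) | p1:escaped | p2:(3,1)->(3,0)->EXIT
Step 6: p0:(3,2)->(3,1) | p1:escaped | p2:escaped

(3,1) ESCAPED ESCAPED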